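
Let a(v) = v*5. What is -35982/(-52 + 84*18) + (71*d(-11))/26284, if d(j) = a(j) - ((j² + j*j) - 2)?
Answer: -244082647/9593660 ≈ -25.442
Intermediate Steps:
a(v) = 5*v
d(j) = 2 - 2*j² + 5*j (d(j) = 5*j - ((j² + j*j) - 2) = 5*j - ((j² + j²) - 2) = 5*j - (2*j² - 2) = 5*j - (-2 + 2*j²) = 5*j + (2 - 2*j²) = 2 - 2*j² + 5*j)
-35982/(-52 + 84*18) + (71*d(-11))/26284 = -35982/(-52 + 84*18) + (71*(2 - 2*(-11)² + 5*(-11)))/26284 = -35982/(-52 + 1512) + (71*(2 - 2*121 - 55))*(1/26284) = -35982/1460 + (71*(2 - 242 - 55))*(1/26284) = -35982*1/1460 + (71*(-295))*(1/26284) = -17991/730 - 20945*1/26284 = -17991/730 - 20945/26284 = -244082647/9593660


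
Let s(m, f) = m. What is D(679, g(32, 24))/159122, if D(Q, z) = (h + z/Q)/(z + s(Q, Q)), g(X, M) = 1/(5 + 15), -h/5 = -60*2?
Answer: 8148001/1467343363878 ≈ 5.5529e-6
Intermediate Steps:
h = 600 (h = -(-300)*2 = -5*(-120) = 600)
g(X, M) = 1/20
D(Q, z) = (600 + z/Q)/(Q + z) (D(Q, z) = (600 + z/Q)/(z + Q) = (600 + z/Q)/(Q + z))
D(679, g(32, 24))/159122 = ((1/20 + 600*679)/(679*(679 + 1/20)))/159122 = ((1/20 + 407400)/(679*(13581/20)))*(1/159122) = ((1/679)*(20/13581)*(8148001/20))*(1/159122) = (8148001/9221499)*(1/159122) = 8148001/1467343363878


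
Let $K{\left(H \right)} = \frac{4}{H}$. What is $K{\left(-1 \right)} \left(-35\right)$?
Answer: $140$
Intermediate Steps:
$K{\left(-1 \right)} \left(-35\right) = \frac{4}{-1} \left(-35\right) = 4 \left(-1\right) \left(-35\right) = \left(-4\right) \left(-35\right) = 140$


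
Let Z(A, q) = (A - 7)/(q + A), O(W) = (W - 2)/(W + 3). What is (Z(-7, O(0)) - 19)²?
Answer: 156025/529 ≈ 294.94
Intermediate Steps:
O(W) = (-2 + W)/(3 + W)
Z(A, q) = (-7 + A)/(A + q)
(Z(-7, O(0)) - 19)² = ((-7 - 7)/(-7 + (-2 + 0)/(3 + 0)) - 19)² = (-14/(-7 - 2/3) - 19)² = (-14/(-7 + (⅓)*(-2)) - 19)² = (-14/(-7 - ⅔) - 19)² = (-14/(-23/3) - 19)² = (-3/23*(-14) - 19)² = (42/23 - 19)² = (-395/23)² = 156025/529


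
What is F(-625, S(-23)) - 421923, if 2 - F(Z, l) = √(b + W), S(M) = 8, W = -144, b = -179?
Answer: -421921 - I*√323 ≈ -4.2192e+5 - 17.972*I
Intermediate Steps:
F(Z, l) = 2 - I*√323 (F(Z, l) = 2 - √(-179 - 144) = 2 - √(-323) = 2 - I*√323)
F(-625, S(-23)) - 421923 = (2 - I*√323) - 421923 = -421921 - I*√323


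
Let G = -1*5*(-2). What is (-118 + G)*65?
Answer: -7020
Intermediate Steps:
G = 10 (G = -5*(-2) = 10)
(-118 + G)*65 = (-118 + 10)*65 = -108*65 = -7020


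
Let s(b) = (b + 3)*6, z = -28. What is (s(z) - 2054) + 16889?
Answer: 14685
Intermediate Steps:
s(b) = 18 + 6*b (s(b) = (3 + b)*6 = 18 + 6*b)
(s(z) - 2054) + 16889 = ((18 + 6*(-28)) - 2054) + 16889 = ((18 - 168) - 2054) + 16889 = (-150 - 2054) + 16889 = -2204 + 16889 = 14685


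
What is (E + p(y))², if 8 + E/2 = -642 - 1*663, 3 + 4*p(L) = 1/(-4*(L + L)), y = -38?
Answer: 10202447292129/1478656 ≈ 6.8998e+6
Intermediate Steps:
p(L) = -¾ - 1/(32*L) (p(L) = -¾ + 1/(4*((-4*(L + L)))) = -¾ + 1/(4*((-8*L))) = -¾ + (-1/(8*L))/4 = -¾ - 1/(32*L))
E = -2626 (E = -16 + 2*(-642 - 1*663) = -16 + 2*(-642 - 663) = -16 + 2*(-1305) = -16 - 2610 = -2626)
(E + p(y))² = (-2626 + (1/32)*(-1 - 24*(-38))/(-38))² = (-2626 + (1/32)*(-1/38)*(-1 + 912))² = (-2626 + (1/32)*(-1/38)*911)² = (-2626 - 911/1216)² = (-3194127/1216)² = 10202447292129/1478656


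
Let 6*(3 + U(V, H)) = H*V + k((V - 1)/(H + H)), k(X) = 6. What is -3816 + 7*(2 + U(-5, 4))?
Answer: -11518/3 ≈ -3839.3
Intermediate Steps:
U(V, H) = -2 + H*V/6 (U(V, H) = -3 + (H*V + 6)/6 = -3 + (6 + H*V)/6 = -3 + (1 + H*V/6) = -2 + H*V/6)
-3816 + 7*(2 + U(-5, 4)) = -3816 + 7*(2 + (-2 + (1/6)*4*(-5))) = -3816 + 7*(2 + (-2 - 10/3)) = -3816 + 7*(2 - 16/3) = -3816 + 7*(-10/3) = -3816 - 70/3 = -11518/3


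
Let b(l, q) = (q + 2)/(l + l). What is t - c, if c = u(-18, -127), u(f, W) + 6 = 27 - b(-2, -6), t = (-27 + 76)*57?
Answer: 2773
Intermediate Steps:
b(l, q) = (2 + q)/(2*l) (b(l, q) = (2 + q)/((2*l)) = (2 + q)*(1/(2*l)) = (2 + q)/(2*l))
t = 2793 (t = 49*57 = 2793)
u(f, W) = 20 (u(f, W) = -6 + (27 - (2 - 6)/(2*(-2))) = -6 + (27 - (-1)*(-4)/(2*2)) = -6 + (27 - 1*1) = -6 + (27 - 1) = -6 + 26 = 20)
c = 20
t - c = 2793 - 1*20 = 2793 - 20 = 2773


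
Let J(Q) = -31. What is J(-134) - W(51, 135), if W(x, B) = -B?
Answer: 104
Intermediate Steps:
J(-134) - W(51, 135) = -31 - (-1)*135 = -31 - 1*(-135) = -31 + 135 = 104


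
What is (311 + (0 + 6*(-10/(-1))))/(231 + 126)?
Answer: 53/51 ≈ 1.0392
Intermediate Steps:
(311 + (0 + 6*(-10/(-1))))/(231 + 126) = (311 + (0 + 6*(-10*(-1))))/357 = (311 + (0 + 6*10))*(1/357) = (311 + (0 + 60))*(1/357) = (311 + 60)*(1/357) = 371*(1/357) = 53/51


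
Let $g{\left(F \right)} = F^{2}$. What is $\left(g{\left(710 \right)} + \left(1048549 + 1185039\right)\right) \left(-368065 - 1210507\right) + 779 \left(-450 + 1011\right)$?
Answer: $-4321637184517$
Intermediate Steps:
$\left(g{\left(710 \right)} + \left(1048549 + 1185039\right)\right) \left(-368065 - 1210507\right) + 779 \left(-450 + 1011\right) = \left(710^{2} + \left(1048549 + 1185039\right)\right) \left(-368065 - 1210507\right) + 779 \left(-450 + 1011\right) = \left(504100 + 2233588\right) \left(-1578572\right) + 779 \cdot 561 = 2737688 \left(-1578572\right) + 437019 = -4321637621536 + 437019 = -4321637184517$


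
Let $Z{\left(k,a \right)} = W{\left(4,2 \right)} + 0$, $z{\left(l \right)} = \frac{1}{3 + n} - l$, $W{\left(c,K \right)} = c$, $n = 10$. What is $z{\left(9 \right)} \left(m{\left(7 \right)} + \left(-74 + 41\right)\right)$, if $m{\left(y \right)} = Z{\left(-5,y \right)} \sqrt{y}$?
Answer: $\frac{3828}{13} - \frac{464 \sqrt{7}}{13} \approx 200.03$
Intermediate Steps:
$z{\left(l \right)} = \frac{1}{13} - l$ ($z{\left(l \right)} = \frac{1}{3 + 10} - l = \frac{1}{13} - l$)
$Z{\left(k,a \right)} = 4$ ($Z{\left(k,a \right)} = 4 + 0 = 4$)
$m{\left(y \right)} = 4 \sqrt{y}$
$z{\left(9 \right)} \left(m{\left(7 \right)} + \left(-74 + 41\right)\right) = \left(\frac{1}{13} - 9\right) \left(4 \sqrt{7} + \left(-74 + 41\right)\right) = \left(\frac{1}{13} - 9\right) \left(4 \sqrt{7} - 33\right) = - \frac{116 \left(-33 + 4 \sqrt{7}\right)}{13} = \frac{3828}{13} - \frac{464 \sqrt{7}}{13}$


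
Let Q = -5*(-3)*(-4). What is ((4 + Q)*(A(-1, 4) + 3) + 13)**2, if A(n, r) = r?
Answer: 143641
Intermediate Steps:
Q = -60 (Q = 15*(-4) = -60)
((4 + Q)*(A(-1, 4) + 3) + 13)**2 = ((4 - 60)*(4 + 3) + 13)**2 = (-56*7 + 13)**2 = (-392 + 13)**2 = (-379)**2 = 143641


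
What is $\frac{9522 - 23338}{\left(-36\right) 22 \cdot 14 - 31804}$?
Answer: $\frac{3454}{10723} \approx 0.32211$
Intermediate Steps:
$\frac{9522 - 23338}{\left(-36\right) 22 \cdot 14 - 31804} = - \frac{13816}{\left(-792\right) 14 - 31804} = - \frac{13816}{-11088 - 31804} = - \frac{13816}{-42892} = \left(-13816\right) \left(- \frac{1}{42892}\right) = \frac{3454}{10723}$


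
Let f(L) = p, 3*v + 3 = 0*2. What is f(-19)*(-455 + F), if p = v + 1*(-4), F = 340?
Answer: 575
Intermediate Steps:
v = -1 (v = -1 + (0*2)/3 = -1 + (⅓)*0 = -1 + 0 = -1)
p = -5 (p = -1 + 1*(-4) = -1 - 4 = -5)
f(L) = -5
f(-19)*(-455 + F) = -5*(-455 + 340) = -5*(-115) = 575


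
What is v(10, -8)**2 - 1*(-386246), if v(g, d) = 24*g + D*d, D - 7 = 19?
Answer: 387270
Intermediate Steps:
D = 26 (D = 7 + 19 = 26)
v(g, d) = 24*g + 26*d
v(10, -8)**2 - 1*(-386246) = (24*10 + 26*(-8))**2 - 1*(-386246) = (240 - 208)**2 + 386246 = 32**2 + 386246 = 1024 + 386246 = 387270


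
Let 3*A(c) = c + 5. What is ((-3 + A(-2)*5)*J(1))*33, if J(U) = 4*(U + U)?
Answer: 528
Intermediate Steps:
A(c) = 5/3 + c/3 (A(c) = (c + 5)/3 = (5 + c)/3 = 5/3 + c/3)
J(U) = 8*U (J(U) = 4*(2*U) = 8*U)
((-3 + A(-2)*5)*J(1))*33 = ((-3 + (5/3 + (1/3)*(-2))*5)*(8*1))*33 = ((-3 + (5/3 - 2/3)*5)*8)*33 = ((-3 + 1*5)*8)*33 = ((-3 + 5)*8)*33 = (2*8)*33 = 16*33 = 528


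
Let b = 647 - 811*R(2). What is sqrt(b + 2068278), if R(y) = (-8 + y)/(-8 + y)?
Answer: sqrt(2068114) ≈ 1438.1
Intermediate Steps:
R(y) = 1
b = -164 (b = 647 - 811*1 = 647 - 811 = -164)
sqrt(b + 2068278) = sqrt(-164 + 2068278) = sqrt(2068114)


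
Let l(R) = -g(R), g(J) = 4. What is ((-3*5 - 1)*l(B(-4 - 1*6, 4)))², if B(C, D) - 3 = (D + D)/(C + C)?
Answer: 4096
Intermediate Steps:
B(C, D) = 3 + D/C (B(C, D) = 3 + (D + D)/(C + C) = 3 + (2*D)/((2*C)) = 3 + (2*D)*(1/(2*C)) = 3 + D/C)
l(R) = -4 (l(R) = -1*4 = -4)
((-3*5 - 1)*l(B(-4 - 1*6, 4)))² = ((-3*5 - 1)*(-4))² = ((-15 - 1)*(-4))² = (-16*(-4))² = 64² = 4096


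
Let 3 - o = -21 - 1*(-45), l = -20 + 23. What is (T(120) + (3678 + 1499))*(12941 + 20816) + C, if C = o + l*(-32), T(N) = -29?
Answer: 173780919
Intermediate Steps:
l = 3
o = -21 (o = 3 - (-21 - 1*(-45)) = 3 - (-21 + 45) = 3 - 1*24 = 3 - 24 = -21)
C = -117 (C = -21 + 3*(-32) = -21 - 96 = -117)
(T(120) + (3678 + 1499))*(12941 + 20816) + C = (-29 + (3678 + 1499))*(12941 + 20816) - 117 = (-29 + 5177)*33757 - 117 = 5148*33757 - 117 = 173781036 - 117 = 173780919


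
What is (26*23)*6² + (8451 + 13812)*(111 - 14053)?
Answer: -310369218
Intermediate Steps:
(26*23)*6² + (8451 + 13812)*(111 - 14053) = 598*36 + 22263*(-13942) = 21528 - 310390746 = -310369218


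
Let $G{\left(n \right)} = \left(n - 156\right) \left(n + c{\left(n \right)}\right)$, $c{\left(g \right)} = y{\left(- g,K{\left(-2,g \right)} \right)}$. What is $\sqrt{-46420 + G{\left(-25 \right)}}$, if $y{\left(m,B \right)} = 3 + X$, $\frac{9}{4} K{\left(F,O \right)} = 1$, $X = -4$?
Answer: $i \sqrt{41714} \approx 204.24 i$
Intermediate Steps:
$K{\left(F,O \right)} = \frac{4}{9}$ ($K{\left(F,O \right)} = \frac{4}{9} \cdot 1 = \frac{4}{9}$)
$y{\left(m,B \right)} = -1$ ($y{\left(m,B \right)} = 3 - 4 = -1$)
$c{\left(g \right)} = -1$
$G{\left(n \right)} = \left(-1 + n\right) \left(-156 + n\right)$ ($G{\left(n \right)} = \left(n - 156\right) \left(n - 1\right) = \left(-156 + n\right) \left(-1 + n\right) = \left(-1 + n\right) \left(-156 + n\right)$)
$\sqrt{-46420 + G{\left(-25 \right)}} = \sqrt{-46420 + \left(156 + \left(-25\right)^{2} - -3925\right)} = \sqrt{-46420 + \left(156 + 625 + 3925\right)} = \sqrt{-46420 + 4706} = \sqrt{-41714} = i \sqrt{41714}$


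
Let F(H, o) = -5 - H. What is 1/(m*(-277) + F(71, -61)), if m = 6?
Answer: -1/1738 ≈ -0.00057537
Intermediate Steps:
1/(m*(-277) + F(71, -61)) = 1/(6*(-277) + (-5 - 1*71)) = 1/(-1662 + (-5 - 71)) = 1/(-1662 - 76) = 1/(-1738) = -1/1738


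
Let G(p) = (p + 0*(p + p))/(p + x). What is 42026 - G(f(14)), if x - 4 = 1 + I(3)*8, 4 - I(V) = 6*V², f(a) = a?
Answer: 16011920/381 ≈ 42026.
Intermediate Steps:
I(V) = 4 - 6*V²
x = -395 (x = 4 + (1 + (4 - 6*3²)*8) = 4 + (1 + (4 - 6*9)*8) = 4 + (1 + (4 - 54)*8) = 4 + (1 - 50*8) = 4 + (1 - 400) = 4 - 399 = -395)
G(p) = p/(-395 + p) (G(p) = (p + 0*(p + p))/(p - 395) = (p + 0*(2*p))/(-395 + p) = (p + 0)/(-395 + p) = p/(-395 + p))
42026 - G(f(14)) = 42026 - 14/(-395 + 14) = 42026 - 14/(-381) = 42026 - 14*(-1)/381 = 42026 - 1*(-14/381) = 42026 + 14/381 = 16011920/381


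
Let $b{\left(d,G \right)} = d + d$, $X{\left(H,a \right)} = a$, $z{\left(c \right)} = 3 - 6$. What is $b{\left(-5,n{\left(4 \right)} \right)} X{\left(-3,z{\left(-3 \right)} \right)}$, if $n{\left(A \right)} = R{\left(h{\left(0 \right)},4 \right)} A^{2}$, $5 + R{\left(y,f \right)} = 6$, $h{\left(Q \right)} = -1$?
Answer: $30$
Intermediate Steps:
$R{\left(y,f \right)} = 1$ ($R{\left(y,f \right)} = -5 + 6 = 1$)
$z{\left(c \right)} = -3$ ($z{\left(c \right)} = 3 - 6 = -3$)
$n{\left(A \right)} = A^{2}$ ($n{\left(A \right)} = 1 A^{2} = A^{2}$)
$b{\left(d,G \right)} = 2 d$
$b{\left(-5,n{\left(4 \right)} \right)} X{\left(-3,z{\left(-3 \right)} \right)} = 2 \left(-5\right) \left(-3\right) = \left(-10\right) \left(-3\right) = 30$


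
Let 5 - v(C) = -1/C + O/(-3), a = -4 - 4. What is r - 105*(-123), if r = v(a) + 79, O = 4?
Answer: 312005/24 ≈ 13000.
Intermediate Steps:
a = -8
v(C) = 19/3 + 1/C (v(C) = 5 - (-1/C + 4/(-3)) = 5 - (-1/C + 4*(-⅓)) = 5 - (-1/C - 4/3) = 5 - (-4/3 - 1/C) = 5 + (4/3 + 1/C) = 19/3 + 1/C)
r = 2045/24 (r = (19/3 + 1/(-8)) + 79 = (19/3 - ⅛) + 79 = 149/24 + 79 = 2045/24 ≈ 85.208)
r - 105*(-123) = 2045/24 - 105*(-123) = 2045/24 + 12915 = 312005/24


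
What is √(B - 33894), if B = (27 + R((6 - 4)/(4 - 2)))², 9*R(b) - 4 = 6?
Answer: I*√2681405/9 ≈ 181.94*I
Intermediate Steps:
R(b) = 10/9 (R(b) = 4/9 + (⅑)*6 = 4/9 + ⅔ = 10/9)
B = 64009/81 (B = (27 + 10/9)² = (253/9)² = 64009/81 ≈ 790.23)
√(B - 33894) = √(64009/81 - 33894) = √(-2681405/81) = I*√2681405/9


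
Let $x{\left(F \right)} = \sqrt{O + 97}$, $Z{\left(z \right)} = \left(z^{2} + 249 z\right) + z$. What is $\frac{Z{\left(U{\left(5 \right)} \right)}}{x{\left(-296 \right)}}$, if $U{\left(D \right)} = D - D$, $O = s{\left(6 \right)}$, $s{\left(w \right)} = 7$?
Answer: $0$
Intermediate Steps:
$O = 7$
$U{\left(D \right)} = 0$
$Z{\left(z \right)} = z^{2} + 250 z$
$x{\left(F \right)} = 2 \sqrt{26}$ ($x{\left(F \right)} = \sqrt{7 + 97} = \sqrt{104} = 2 \sqrt{26}$)
$\frac{Z{\left(U{\left(5 \right)} \right)}}{x{\left(-296 \right)}} = \frac{0 \left(250 + 0\right)}{2 \sqrt{26}} = 0 \cdot 250 \frac{\sqrt{26}}{52} = 0 \frac{\sqrt{26}}{52} = 0$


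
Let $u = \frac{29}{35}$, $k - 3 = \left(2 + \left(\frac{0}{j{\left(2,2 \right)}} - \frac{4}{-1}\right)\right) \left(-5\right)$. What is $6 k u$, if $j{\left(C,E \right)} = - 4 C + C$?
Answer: $- \frac{4698}{35} \approx -134.23$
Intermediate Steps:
$j{\left(C,E \right)} = - 3 C$
$k = -27$ ($k = 3 + \left(2 + \left(\frac{0}{\left(-3\right) 2} - \frac{4}{-1}\right)\right) \left(-5\right) = 3 + \left(2 + \left(\frac{0}{-6} - -4\right)\right) \left(-5\right) = 3 + \left(2 + \left(0 \left(- \frac{1}{6}\right) + 4\right)\right) \left(-5\right) = 3 + \left(2 + \left(0 + 4\right)\right) \left(-5\right) = 3 + \left(2 + 4\right) \left(-5\right) = 3 + 6 \left(-5\right) = 3 - 30 = -27$)
$u = \frac{29}{35}$ ($u = 29 \cdot \frac{1}{35} = \frac{29}{35} \approx 0.82857$)
$6 k u = 6 \left(-27\right) \frac{29}{35} = \left(-162\right) \frac{29}{35} = - \frac{4698}{35}$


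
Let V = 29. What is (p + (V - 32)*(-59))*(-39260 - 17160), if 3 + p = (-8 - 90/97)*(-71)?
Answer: -4421296880/97 ≈ -4.5580e+7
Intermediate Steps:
p = 61195/97 (p = -3 + (-8 - 90/97)*(-71) = -3 - 866/97*(-71) = -3 + 61486/97 = 61195/97 ≈ 630.88)
(p + (V - 32)*(-59))*(-39260 - 17160) = (61195/97 + (29 - 32)*(-59))*(-39260 - 17160) = (61195/97 - 3*(-59))*(-56420) = (61195/97 + 177)*(-56420) = (78364/97)*(-56420) = -4421296880/97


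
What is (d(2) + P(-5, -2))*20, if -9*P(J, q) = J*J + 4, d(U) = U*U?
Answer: 140/9 ≈ 15.556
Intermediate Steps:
d(U) = U**2
P(J, q) = -4/9 - J**2/9 (P(J, q) = -(J*J + 4)/9 = -(J**2 + 4)/9 = -(4 + J**2)/9 = -4/9 - J**2/9)
(d(2) + P(-5, -2))*20 = (2**2 + (-4/9 - 1/9*(-5)**2))*20 = (4 + (-4/9 - 1/9*25))*20 = (4 + (-4/9 - 25/9))*20 = (4 - 29/9)*20 = (7/9)*20 = 140/9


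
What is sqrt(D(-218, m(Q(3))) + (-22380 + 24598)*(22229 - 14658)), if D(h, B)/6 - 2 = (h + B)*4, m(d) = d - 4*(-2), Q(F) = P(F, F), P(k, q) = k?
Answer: sqrt(16787522) ≈ 4097.3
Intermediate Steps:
Q(F) = F
m(d) = 8 + d (m(d) = d + 8 = 8 + d)
D(h, B) = 12 + 24*B + 24*h (D(h, B) = 12 + 6*((h + B)*4) = 12 + 6*((B + h)*4) = 12 + 6*(4*B + 4*h) = 12 + (24*B + 24*h) = 12 + 24*B + 24*h)
sqrt(D(-218, m(Q(3))) + (-22380 + 24598)*(22229 - 14658)) = sqrt((12 + 24*(8 + 3) + 24*(-218)) + (-22380 + 24598)*(22229 - 14658)) = sqrt((12 + 24*11 - 5232) + 2218*7571) = sqrt((12 + 264 - 5232) + 16792478) = sqrt(-4956 + 16792478) = sqrt(16787522)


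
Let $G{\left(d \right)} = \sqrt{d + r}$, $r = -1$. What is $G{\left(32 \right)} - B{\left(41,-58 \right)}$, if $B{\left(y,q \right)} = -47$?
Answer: $47 + \sqrt{31} \approx 52.568$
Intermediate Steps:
$G{\left(d \right)} = \sqrt{-1 + d}$ ($G{\left(d \right)} = \sqrt{d - 1} = \sqrt{-1 + d}$)
$G{\left(32 \right)} - B{\left(41,-58 \right)} = \sqrt{-1 + 32} - -47 = \sqrt{31} + 47 = 47 + \sqrt{31}$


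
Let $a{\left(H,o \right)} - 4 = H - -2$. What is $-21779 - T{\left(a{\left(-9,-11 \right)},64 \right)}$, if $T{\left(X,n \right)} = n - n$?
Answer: $-21779$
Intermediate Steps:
$a{\left(H,o \right)} = 6 + H$ ($a{\left(H,o \right)} = 4 + \left(H - -2\right) = 4 + \left(H + 2\right) = 4 + \left(2 + H\right) = 6 + H$)
$T{\left(X,n \right)} = 0$
$-21779 - T{\left(a{\left(-9,-11 \right)},64 \right)} = -21779 - 0 = -21779 + 0 = -21779$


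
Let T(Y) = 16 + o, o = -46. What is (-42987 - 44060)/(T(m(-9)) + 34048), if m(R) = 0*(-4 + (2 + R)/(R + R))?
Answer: -87047/34018 ≈ -2.5588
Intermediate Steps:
m(R) = 0 (m(R) = 0*(-4 + (2 + R)/((2*R))) = 0*(-4 + (2 + R)*(1/(2*R))) = 0*(-4 + (2 + R)/(2*R)) = 0)
T(Y) = -30 (T(Y) = 16 - 46 = -30)
(-42987 - 44060)/(T(m(-9)) + 34048) = (-42987 - 44060)/(-30 + 34048) = -87047/34018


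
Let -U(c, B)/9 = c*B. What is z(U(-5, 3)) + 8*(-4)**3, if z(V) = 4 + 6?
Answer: -502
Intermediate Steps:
U(c, B) = -9*B*c (U(c, B) = -9*c*B = -9*B*c)
z(V) = 10
z(U(-5, 3)) + 8*(-4)**3 = 10 + 8*(-4)**3 = 10 + 8*(-64) = 10 - 512 = -502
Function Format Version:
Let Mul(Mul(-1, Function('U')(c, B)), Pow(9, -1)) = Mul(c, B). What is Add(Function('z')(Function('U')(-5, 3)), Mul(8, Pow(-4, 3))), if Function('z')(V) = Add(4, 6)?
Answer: -502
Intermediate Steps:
Function('U')(c, B) = Mul(-9, B, c) (Function('U')(c, B) = Mul(-9, Mul(c, B)) = Mul(-9, Mul(B, c)) = Mul(-9, B, c))
Function('z')(V) = 10
Add(Function('z')(Function('U')(-5, 3)), Mul(8, Pow(-4, 3))) = Add(10, Mul(8, Pow(-4, 3))) = Add(10, Mul(8, -64)) = Add(10, -512) = -502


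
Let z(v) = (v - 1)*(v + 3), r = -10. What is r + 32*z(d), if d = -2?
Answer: -106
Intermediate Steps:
z(v) = (-1 + v)*(3 + v)
r + 32*z(d) = -10 + 32*(-3 + (-2)² + 2*(-2)) = -10 + 32*(-3 + 4 - 4) = -10 + 32*(-3) = -10 - 96 = -106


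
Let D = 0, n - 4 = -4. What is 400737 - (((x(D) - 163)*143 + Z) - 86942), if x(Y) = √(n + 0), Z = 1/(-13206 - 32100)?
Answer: 23150822329/45306 ≈ 5.1099e+5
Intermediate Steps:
n = 0 (n = 4 - 4 = 0)
Z = -1/45306 (Z = 1/(-45306) = -1/45306 ≈ -2.2072e-5)
x(Y) = 0 (x(Y) = √(0 + 0) = √0 = 0)
400737 - (((x(D) - 163)*143 + Z) - 86942) = 400737 - (((0 - 163)*143 - 1/45306) - 86942) = 400737 - ((-163*143 - 1/45306) - 86942) = 400737 - ((-23309 - 1/45306) - 86942) = 400737 - (-1056037555/45306 - 86942) = 400737 - 1*(-4995031807/45306) = 400737 + 4995031807/45306 = 23150822329/45306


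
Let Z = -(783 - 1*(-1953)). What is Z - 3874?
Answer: -6610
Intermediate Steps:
Z = -2736 (Z = -(783 + 1953) = -1*2736 = -2736)
Z - 3874 = -2736 - 3874 = -6610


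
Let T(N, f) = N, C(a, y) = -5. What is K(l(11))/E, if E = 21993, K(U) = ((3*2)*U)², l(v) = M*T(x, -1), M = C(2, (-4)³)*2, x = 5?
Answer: 30000/7331 ≈ 4.0922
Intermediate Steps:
M = -10 (M = -5*2 = -10)
l(v) = -50 (l(v) = -10*5 = -50)
K(U) = 36*U² (K(U) = (6*U)² = 36*U²)
K(l(11))/E = (36*(-50)²)/21993 = (36*2500)*(1/21993) = 90000*(1/21993) = 30000/7331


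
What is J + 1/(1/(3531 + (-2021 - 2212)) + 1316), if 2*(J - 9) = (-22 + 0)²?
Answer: 231882283/923831 ≈ 251.00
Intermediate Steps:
J = 251 (J = 9 + (-22 + 0)²/2 = 9 + (½)*(-22)² = 9 + (½)*484 = 9 + 242 = 251)
J + 1/(1/(3531 + (-2021 - 2212)) + 1316) = 251 + 1/(1/(3531 + (-2021 - 2212)) + 1316) = 251 + 1/(1/(3531 - 4233) + 1316) = 251 + 1/(1/(-702) + 1316) = 251 + 1/(-1/702 + 1316) = 251 + 1/(923831/702) = 251 + 702/923831 = 231882283/923831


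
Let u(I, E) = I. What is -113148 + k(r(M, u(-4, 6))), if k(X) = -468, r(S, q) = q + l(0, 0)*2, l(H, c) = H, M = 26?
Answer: -113616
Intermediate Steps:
r(S, q) = q (r(S, q) = q + 0*2 = q + 0 = q)
-113148 + k(r(M, u(-4, 6))) = -113148 - 468 = -113616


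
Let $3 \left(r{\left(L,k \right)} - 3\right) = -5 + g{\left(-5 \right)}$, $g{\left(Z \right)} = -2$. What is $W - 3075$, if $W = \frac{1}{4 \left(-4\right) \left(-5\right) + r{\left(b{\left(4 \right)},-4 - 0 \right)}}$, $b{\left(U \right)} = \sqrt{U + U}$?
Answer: $- \frac{744147}{242} \approx -3075.0$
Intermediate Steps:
$b{\left(U \right)} = \sqrt{2} \sqrt{U}$ ($b{\left(U \right)} = \sqrt{2 U} = \sqrt{2} \sqrt{U}$)
$r{\left(L,k \right)} = \frac{2}{3}$ ($r{\left(L,k \right)} = 3 + \frac{-5 - 2}{3} = 3 + \frac{1}{3} \left(-7\right) = 3 - \frac{7}{3} = \frac{2}{3}$)
$W = \frac{3}{242}$ ($W = \frac{1}{4 \left(-4\right) \left(-5\right) + \frac{2}{3}} = \frac{1}{\left(-16\right) \left(-5\right) + \frac{2}{3}} = \frac{1}{80 + \frac{2}{3}} = \frac{1}{\frac{242}{3}} = \frac{3}{242} \approx 0.012397$)
$W - 3075 = \frac{3}{242} - 3075 = - \frac{744147}{242}$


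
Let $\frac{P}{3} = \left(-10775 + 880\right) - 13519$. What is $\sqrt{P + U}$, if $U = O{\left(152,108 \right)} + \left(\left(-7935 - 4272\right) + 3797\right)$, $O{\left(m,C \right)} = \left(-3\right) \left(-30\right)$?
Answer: $i \sqrt{78562} \approx 280.29 i$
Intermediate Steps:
$O{\left(m,C \right)} = 90$
$P = -70242$ ($P = 3 \left(\left(-10775 + 880\right) - 13519\right) = 3 \left(-9895 - 13519\right) = 3 \left(-23414\right) = -70242$)
$U = -8320$ ($U = 90 + \left(\left(-7935 - 4272\right) + 3797\right) = 90 + \left(-12207 + 3797\right) = 90 - 8410 = -8320$)
$\sqrt{P + U} = \sqrt{-70242 - 8320} = \sqrt{-78562} = i \sqrt{78562}$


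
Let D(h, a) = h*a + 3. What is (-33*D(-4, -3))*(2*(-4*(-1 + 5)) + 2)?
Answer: 14850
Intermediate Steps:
D(h, a) = 3 + a*h (D(h, a) = a*h + 3 = 3 + a*h)
(-33*D(-4, -3))*(2*(-4*(-1 + 5)) + 2) = (-33*(3 - 3*(-4)))*(2*(-4*(-1 + 5)) + 2) = (-33*(3 + 12))*(2*(-4*4) + 2) = (-33*15)*(2*(-16) + 2) = -495*(-32 + 2) = -495*(-30) = 14850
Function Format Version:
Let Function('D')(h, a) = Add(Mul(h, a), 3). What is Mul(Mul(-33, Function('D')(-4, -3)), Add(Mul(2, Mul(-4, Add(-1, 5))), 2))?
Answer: 14850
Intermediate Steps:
Function('D')(h, a) = Add(3, Mul(a, h)) (Function('D')(h, a) = Add(Mul(a, h), 3) = Add(3, Mul(a, h)))
Mul(Mul(-33, Function('D')(-4, -3)), Add(Mul(2, Mul(-4, Add(-1, 5))), 2)) = Mul(Mul(-33, Add(3, Mul(-3, -4))), Add(Mul(2, Mul(-4, Add(-1, 5))), 2)) = Mul(Mul(-33, Add(3, 12)), Add(Mul(2, Mul(-4, 4)), 2)) = Mul(Mul(-33, 15), Add(Mul(2, -16), 2)) = Mul(-495, Add(-32, 2)) = Mul(-495, -30) = 14850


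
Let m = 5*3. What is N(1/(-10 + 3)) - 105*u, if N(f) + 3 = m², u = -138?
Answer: 14712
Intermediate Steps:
m = 15
N(f) = 222 (N(f) = -3 + 15² = -3 + 225 = 222)
N(1/(-10 + 3)) - 105*u = 222 - 105*(-138) = 222 + 14490 = 14712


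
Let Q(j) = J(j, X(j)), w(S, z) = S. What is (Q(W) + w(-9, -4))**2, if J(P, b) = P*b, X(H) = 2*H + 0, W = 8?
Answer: 14161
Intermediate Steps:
X(H) = 2*H
Q(j) = 2*j**2 (Q(j) = j*(2*j) = 2*j**2)
(Q(W) + w(-9, -4))**2 = (2*8**2 - 9)**2 = (2*64 - 9)**2 = (128 - 9)**2 = 119**2 = 14161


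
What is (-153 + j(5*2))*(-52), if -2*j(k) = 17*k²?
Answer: 52156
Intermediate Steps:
j(k) = -17*k²/2
(-153 + j(5*2))*(-52) = (-153 - 17*(5*2)²/2)*(-52) = (-153 - 17/2*10²)*(-52) = (-153 - 17/2*100)*(-52) = (-153 - 850)*(-52) = -1003*(-52) = 52156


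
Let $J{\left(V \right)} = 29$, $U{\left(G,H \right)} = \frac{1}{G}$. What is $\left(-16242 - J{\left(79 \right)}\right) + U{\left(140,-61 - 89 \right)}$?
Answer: $- \frac{2277939}{140} \approx -16271.0$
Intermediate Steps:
$\left(-16242 - J{\left(79 \right)}\right) + U{\left(140,-61 - 89 \right)} = \left(-16242 - 29\right) + \frac{1}{140} = -16271 + \frac{1}{140} = - \frac{2277939}{140}$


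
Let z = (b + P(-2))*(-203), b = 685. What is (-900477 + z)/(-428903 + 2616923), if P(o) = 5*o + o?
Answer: -259274/547005 ≈ -0.47399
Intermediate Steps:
P(o) = 6*o
z = -136619 (z = (685 + 6*(-2))*(-203) = (685 - 12)*(-203) = 673*(-203) = -136619)
(-900477 + z)/(-428903 + 2616923) = (-900477 - 136619)/(-428903 + 2616923) = -1037096/2188020 = -1037096*1/2188020 = -259274/547005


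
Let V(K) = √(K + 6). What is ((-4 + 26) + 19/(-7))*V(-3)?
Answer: 135*√3/7 ≈ 33.404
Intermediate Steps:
V(K) = √(6 + K)
((-4 + 26) + 19/(-7))*V(-3) = ((-4 + 26) + 19/(-7))*√(6 - 3) = (22 + 19*(-⅐))*√3 = (22 - 19/7)*√3 = 135*√3/7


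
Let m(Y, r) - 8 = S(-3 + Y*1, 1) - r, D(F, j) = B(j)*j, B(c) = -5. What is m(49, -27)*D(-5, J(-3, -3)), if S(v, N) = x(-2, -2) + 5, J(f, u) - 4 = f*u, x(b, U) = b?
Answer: -2470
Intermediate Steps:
J(f, u) = 4 + f*u
S(v, N) = 3 (S(v, N) = -2 + 5 = 3)
D(F, j) = -5*j
m(Y, r) = 11 - r (m(Y, r) = 8 + (3 - r) = 11 - r)
m(49, -27)*D(-5, J(-3, -3)) = (11 - 1*(-27))*(-5*(4 - 3*(-3))) = (11 + 27)*(-5*(4 + 9)) = 38*(-5*13) = 38*(-65) = -2470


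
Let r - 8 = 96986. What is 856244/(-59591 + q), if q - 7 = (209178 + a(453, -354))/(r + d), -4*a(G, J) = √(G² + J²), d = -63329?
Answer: -925037044786480565120/64364432970651463459 + 1729527255600*√1469/64364432970651463459 ≈ -14.372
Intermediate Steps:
r = 96994 (r = 8 + 96986 = 96994)
a(G, J) = -√(G² + J²)/4
q = 444833/33665 - 3*√1469/26932 (q = 7 + (209178 - √(453² + (-354)²)/4)/(96994 - 63329) = 7 + (209178 - √(205209 + 125316)/4)/33665 = 7 + (209178 - 15*√1469/4)*(1/33665) = 7 + (209178/33665 - 3*√1469/26932) = 444833/33665 - 3*√1469/26932 ≈ 13.209)
856244/(-59591 + q) = 856244/(-59591 + (444833/33665 - 3*√1469/26932)) = 856244/(-2005686182/33665 - 3*√1469/26932)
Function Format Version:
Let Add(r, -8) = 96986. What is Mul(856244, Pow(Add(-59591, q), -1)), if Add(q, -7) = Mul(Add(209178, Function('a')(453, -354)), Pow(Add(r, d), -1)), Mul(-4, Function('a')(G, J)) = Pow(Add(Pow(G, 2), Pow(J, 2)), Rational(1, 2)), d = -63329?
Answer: Add(Rational(-925037044786480565120, 64364432970651463459), Mul(Rational(1729527255600, 64364432970651463459), Pow(1469, Rational(1, 2)))) ≈ -14.372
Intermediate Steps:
r = 96994 (r = Add(8, 96986) = 96994)
Function('a')(G, J) = Mul(Rational(-1, 4), Pow(Add(Pow(G, 2), Pow(J, 2)), Rational(1, 2)))
q = Add(Rational(444833, 33665), Mul(Rational(-3, 26932), Pow(1469, Rational(1, 2)))) (q = Add(7, Mul(Add(209178, Mul(Rational(-1, 4), Pow(Add(Pow(453, 2), Pow(-354, 2)), Rational(1, 2)))), Pow(Add(96994, -63329), -1))) = Add(7, Mul(Add(209178, Mul(Rational(-1, 4), Pow(Add(205209, 125316), Rational(1, 2)))), Pow(33665, -1))) = Add(7, Mul(Add(209178, Mul(Rational(-1, 4), Pow(330525, Rational(1, 2)))), Rational(1, 33665))) = Add(7, Mul(Add(209178, Mul(Rational(-1, 4), Mul(15, Pow(1469, Rational(1, 2))))), Rational(1, 33665))) = Add(7, Mul(Add(209178, Mul(Rational(-15, 4), Pow(1469, Rational(1, 2)))), Rational(1, 33665))) = Add(7, Add(Rational(209178, 33665), Mul(Rational(-3, 26932), Pow(1469, Rational(1, 2))))) = Add(Rational(444833, 33665), Mul(Rational(-3, 26932), Pow(1469, Rational(1, 2)))) ≈ 13.209)
Mul(856244, Pow(Add(-59591, q), -1)) = Mul(856244, Pow(Add(-59591, Add(Rational(444833, 33665), Mul(Rational(-3, 26932), Pow(1469, Rational(1, 2))))), -1)) = Mul(856244, Pow(Add(Rational(-2005686182, 33665), Mul(Rational(-3, 26932), Pow(1469, Rational(1, 2)))), -1))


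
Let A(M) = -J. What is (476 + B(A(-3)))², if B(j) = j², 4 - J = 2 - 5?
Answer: 275625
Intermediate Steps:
J = 7 (J = 4 - (2 - 5) = 4 - 1*(-3) = 4 + 3 = 7)
A(M) = -7 (A(M) = -1*7 = -7)
(476 + B(A(-3)))² = (476 + (-7)²)² = (476 + 49)² = 525² = 275625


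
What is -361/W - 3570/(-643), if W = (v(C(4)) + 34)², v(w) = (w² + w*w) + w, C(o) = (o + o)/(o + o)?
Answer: 4655207/880267 ≈ 5.2884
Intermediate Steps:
C(o) = 1 (C(o) = (2*o)/((2*o)) = (2*o)*(1/(2*o)) = 1)
v(w) = w + 2*w² (v(w) = (w² + w²) + w = 2*w² + w = w + 2*w²)
W = 1369 (W = (1*(1 + 2*1) + 34)² = (1*(1 + 2) + 34)² = (1*3 + 34)² = (3 + 34)² = 37² = 1369)
-361/W - 3570/(-643) = -361/1369 - 3570/(-643) = -361*1/1369 - 3570*(-1/643) = -361/1369 + 3570/643 = 4655207/880267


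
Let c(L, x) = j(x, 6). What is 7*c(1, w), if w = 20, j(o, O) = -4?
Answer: -28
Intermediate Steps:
c(L, x) = -4
7*c(1, w) = 7*(-4) = -28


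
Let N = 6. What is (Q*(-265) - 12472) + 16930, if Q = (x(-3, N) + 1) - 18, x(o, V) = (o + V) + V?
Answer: 6578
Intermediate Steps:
x(o, V) = o + 2*V (x(o, V) = (V + o) + V = o + 2*V)
Q = -8 (Q = ((-3 + 2*6) + 1) - 18 = ((-3 + 12) + 1) - 18 = (9 + 1) - 18 = 10 - 18 = -8)
(Q*(-265) - 12472) + 16930 = (-8*(-265) - 12472) + 16930 = (2120 - 12472) + 16930 = -10352 + 16930 = 6578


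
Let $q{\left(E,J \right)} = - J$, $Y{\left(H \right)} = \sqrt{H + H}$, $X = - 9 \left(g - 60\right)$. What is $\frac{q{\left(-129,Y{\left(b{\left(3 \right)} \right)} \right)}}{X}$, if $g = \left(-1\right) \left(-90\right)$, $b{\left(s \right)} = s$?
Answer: $\frac{\sqrt{6}}{270} \approx 0.0090722$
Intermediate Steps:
$g = 90$
$X = -270$ ($X = - 9 \left(90 - 60\right) = \left(-9\right) 30 = -270$)
$Y{\left(H \right)} = \sqrt{2} \sqrt{H}$ ($Y{\left(H \right)} = \sqrt{2 H} = \sqrt{2} \sqrt{H}$)
$\frac{q{\left(-129,Y{\left(b{\left(3 \right)} \right)} \right)}}{X} = \frac{\left(-1\right) \sqrt{2} \sqrt{3}}{-270} = - \sqrt{6} \left(- \frac{1}{270}\right) = \frac{\sqrt{6}}{270}$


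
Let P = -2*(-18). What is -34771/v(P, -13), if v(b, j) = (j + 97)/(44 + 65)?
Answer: -3790039/84 ≈ -45120.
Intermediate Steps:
P = 36
v(b, j) = 97/109 + j/109 (v(b, j) = (97 + j)/109 = (97 + j)*(1/109) = 97/109 + j/109)
-34771/v(P, -13) = -34771/(97/109 + (1/109)*(-13)) = -34771/(97/109 - 13/109) = -34771/84/109 = -34771*109/84 = -3790039/84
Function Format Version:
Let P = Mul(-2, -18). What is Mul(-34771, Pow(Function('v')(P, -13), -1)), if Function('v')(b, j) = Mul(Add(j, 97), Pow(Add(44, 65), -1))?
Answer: Rational(-3790039, 84) ≈ -45120.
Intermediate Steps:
P = 36
Function('v')(b, j) = Add(Rational(97, 109), Mul(Rational(1, 109), j)) (Function('v')(b, j) = Mul(Add(97, j), Pow(109, -1)) = Mul(Add(97, j), Rational(1, 109)) = Add(Rational(97, 109), Mul(Rational(1, 109), j)))
Mul(-34771, Pow(Function('v')(P, -13), -1)) = Mul(-34771, Pow(Add(Rational(97, 109), Mul(Rational(1, 109), -13)), -1)) = Mul(-34771, Pow(Add(Rational(97, 109), Rational(-13, 109)), -1)) = Mul(-34771, Pow(Rational(84, 109), -1)) = Mul(-34771, Rational(109, 84)) = Rational(-3790039, 84)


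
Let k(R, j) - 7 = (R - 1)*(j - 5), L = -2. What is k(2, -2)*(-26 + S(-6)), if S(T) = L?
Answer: 0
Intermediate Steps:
k(R, j) = 7 + (-1 + R)*(-5 + j) (k(R, j) = 7 + (R - 1)*(j - 5) = 7 + (-1 + R)*(-5 + j))
S(T) = -2
k(2, -2)*(-26 + S(-6)) = (12 - 1*(-2) - 5*2 + 2*(-2))*(-26 - 2) = (12 + 2 - 10 - 4)*(-28) = 0*(-28) = 0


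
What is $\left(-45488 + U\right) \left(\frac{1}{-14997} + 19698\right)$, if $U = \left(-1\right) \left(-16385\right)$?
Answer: $- \frac{2865781189405}{4999} \approx -5.7327 \cdot 10^{8}$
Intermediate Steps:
$U = 16385$
$\left(-45488 + U\right) \left(\frac{1}{-14997} + 19698\right) = \left(-45488 + 16385\right) \left(\frac{1}{-14997} + 19698\right) = - 29103 \left(- \frac{1}{14997} + 19698\right) = \left(-29103\right) \frac{295410905}{14997} = - \frac{2865781189405}{4999}$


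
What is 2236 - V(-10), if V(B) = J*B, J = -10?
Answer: 2136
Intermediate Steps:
V(B) = -10*B
2236 - V(-10) = 2236 - (-10)*(-10) = 2236 - 1*100 = 2236 - 100 = 2136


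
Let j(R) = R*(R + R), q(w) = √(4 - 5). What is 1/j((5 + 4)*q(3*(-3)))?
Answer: -1/162 ≈ -0.0061728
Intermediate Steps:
q(w) = I (q(w) = √(-1) = I)
j(R) = 2*R² (j(R) = R*(2*R) = 2*R²)
1/j((5 + 4)*q(3*(-3))) = 1/(2*((5 + 4)*I)²) = 1/(2*(9*I)²) = 1/(2*(-81)) = 1/(-162) = -1/162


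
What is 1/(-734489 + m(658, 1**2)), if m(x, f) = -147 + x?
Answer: -1/733978 ≈ -1.3624e-6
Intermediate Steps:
1/(-734489 + m(658, 1**2)) = 1/(-734489 + (-147 + 658)) = 1/(-734489 + 511) = 1/(-733978) = -1/733978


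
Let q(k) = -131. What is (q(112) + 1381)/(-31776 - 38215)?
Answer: -1250/69991 ≈ -0.017859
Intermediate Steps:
(q(112) + 1381)/(-31776 - 38215) = (-131 + 1381)/(-31776 - 38215) = 1250/(-69991) = 1250*(-1/69991) = -1250/69991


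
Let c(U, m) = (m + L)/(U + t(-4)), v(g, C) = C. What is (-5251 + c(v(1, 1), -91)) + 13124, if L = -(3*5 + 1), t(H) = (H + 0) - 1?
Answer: 31599/4 ≈ 7899.8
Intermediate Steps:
t(H) = -1 + H (t(H) = H - 1 = -1 + H)
L = -16 (L = -(15 + 1) = -1*16 = -16)
c(U, m) = (-16 + m)/(-5 + U) (c(U, m) = (m - 16)/(U + (-1 - 4)) = (-16 + m)/(U - 5) = (-16 + m)/(-5 + U))
(-5251 + c(v(1, 1), -91)) + 13124 = (-5251 + (-16 - 91)/(-5 + 1)) + 13124 = (-5251 - 107/(-4)) + 13124 = (-5251 - ¼*(-107)) + 13124 = (-5251 + 107/4) + 13124 = -20897/4 + 13124 = 31599/4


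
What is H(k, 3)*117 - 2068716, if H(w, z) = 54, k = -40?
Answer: -2062398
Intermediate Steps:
H(k, 3)*117 - 2068716 = 54*117 - 2068716 = 6318 - 2068716 = -2062398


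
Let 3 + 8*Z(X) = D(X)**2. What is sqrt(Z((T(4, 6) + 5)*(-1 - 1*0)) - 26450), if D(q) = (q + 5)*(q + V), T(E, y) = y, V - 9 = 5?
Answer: I*sqrt(422558)/4 ≈ 162.51*I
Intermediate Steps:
V = 14 (V = 9 + 5 = 14)
D(q) = (5 + q)*(14 + q) (D(q) = (q + 5)*(q + 14) = (5 + q)*(14 + q))
Z(X) = -3/8 + (70 + X**2 + 19*X)**2/8
sqrt(Z((T(4, 6) + 5)*(-1 - 1*0)) - 26450) = sqrt((-3/8 + (70 + ((6 + 5)*(-1 - 1*0))**2 + 19*((6 + 5)*(-1 - 1*0)))**2/8) - 26450) = sqrt((-3/8 + (70 + (11*(-1 + 0))**2 + 19*(11*(-1 + 0)))**2/8) - 26450) = sqrt((-3/8 + (70 + (11*(-1))**2 + 19*(11*(-1)))**2/8) - 26450) = sqrt((-3/8 + (70 + (-11)**2 + 19*(-11))**2/8) - 26450) = sqrt((-3/8 + (70 + 121 - 209)**2/8) - 26450) = sqrt((-3/8 + (1/8)*(-18)**2) - 26450) = sqrt((-3/8 + (1/8)*324) - 26450) = sqrt((-3/8 + 81/2) - 26450) = sqrt(321/8 - 26450) = sqrt(-211279/8) = I*sqrt(422558)/4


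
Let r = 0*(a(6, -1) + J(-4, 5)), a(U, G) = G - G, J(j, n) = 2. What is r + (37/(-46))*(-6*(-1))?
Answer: -111/23 ≈ -4.8261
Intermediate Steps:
a(U, G) = 0
r = 0 (r = 0*(0 + 2) = 0*2 = 0)
r + (37/(-46))*(-6*(-1)) = 0 + (37/(-46))*(-6*(-1)) = 0 + (37*(-1/46))*6 = 0 - 37/46*6 = 0 - 111/23 = -111/23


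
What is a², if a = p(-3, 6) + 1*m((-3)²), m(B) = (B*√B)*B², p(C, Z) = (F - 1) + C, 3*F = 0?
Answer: 4765489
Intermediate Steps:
F = 0 (F = (⅓)*0 = 0)
p(C, Z) = -1 + C (p(C, Z) = (0 - 1) + C = -1 + C)
m(B) = B^(7/2) (m(B) = B^(3/2)*B² = B^(7/2))
a = 2183 (a = (-1 - 3) + 1*((-3)²)^(7/2) = -4 + 1*9^(7/2) = -4 + 1*2187 = -4 + 2187 = 2183)
a² = 2183² = 4765489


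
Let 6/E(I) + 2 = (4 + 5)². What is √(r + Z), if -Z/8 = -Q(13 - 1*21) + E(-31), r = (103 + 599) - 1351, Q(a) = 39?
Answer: I*√2107009/79 ≈ 18.374*I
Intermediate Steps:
E(I) = 6/79 (E(I) = 6/(-2 + (4 + 5)²) = 6/(-2 + 9²) = 6/(-2 + 81) = 6/79)
r = -649 (r = 702 - 1351 = -649)
Z = 24600/79 (Z = -8*(-1*39 + 6/79) = -8*(-39 + 6/79) = -8*(-3075/79) = 24600/79 ≈ 311.39)
√(r + Z) = √(-649 + 24600/79) = √(-26671/79) = I*√2107009/79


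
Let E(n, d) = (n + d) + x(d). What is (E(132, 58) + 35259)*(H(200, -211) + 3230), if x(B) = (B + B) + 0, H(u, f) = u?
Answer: 121987950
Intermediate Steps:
x(B) = 2*B (x(B) = 2*B + 0 = 2*B)
E(n, d) = n + 3*d (E(n, d) = (n + d) + 2*d = (d + n) + 2*d = n + 3*d)
(E(132, 58) + 35259)*(H(200, -211) + 3230) = ((132 + 3*58) + 35259)*(200 + 3230) = ((132 + 174) + 35259)*3430 = (306 + 35259)*3430 = 35565*3430 = 121987950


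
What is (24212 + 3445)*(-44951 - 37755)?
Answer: -2287399842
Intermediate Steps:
(24212 + 3445)*(-44951 - 37755) = 27657*(-82706) = -2287399842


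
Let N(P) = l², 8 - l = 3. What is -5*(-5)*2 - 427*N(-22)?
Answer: -10625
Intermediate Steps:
l = 5 (l = 8 - 1*3 = 8 - 3 = 5)
N(P) = 25 (N(P) = 5² = 25)
-5*(-5)*2 - 427*N(-22) = -5*(-5)*2 - 427*25 = 25*2 - 10675 = 50 - 10675 = -10625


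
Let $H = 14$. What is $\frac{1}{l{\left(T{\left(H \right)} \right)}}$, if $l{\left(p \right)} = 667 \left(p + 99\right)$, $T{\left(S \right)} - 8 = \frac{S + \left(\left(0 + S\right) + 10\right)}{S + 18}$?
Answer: $\frac{16}{1154577} \approx 1.3858 \cdot 10^{-5}$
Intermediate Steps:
$T{\left(S \right)} = 8 + \frac{10 + 2 S}{18 + S}$ ($T{\left(S \right)} = 8 + \frac{S + \left(\left(0 + S\right) + 10\right)}{S + 18} = 8 + \frac{S + \left(S + 10\right)}{18 + S} = 8 + \frac{S + \left(10 + S\right)}{18 + S} = 8 + \frac{10 + 2 S}{18 + S}$)
$l{\left(p \right)} = 66033 + 667 p$ ($l{\left(p \right)} = 667 \left(99 + p\right) = 66033 + 667 p$)
$\frac{1}{l{\left(T{\left(H \right)} \right)}} = \frac{1}{66033 + 667 \frac{2 \left(77 + 5 \cdot 14\right)}{18 + 14}} = \frac{1}{66033 + 667 \frac{2 \left(77 + 70\right)}{32}} = \frac{1}{66033 + 667 \cdot 2 \cdot \frac{1}{32} \cdot 147} = \frac{1}{66033 + 667 \cdot \frac{147}{16}} = \frac{1}{66033 + \frac{98049}{16}} = \frac{1}{\frac{1154577}{16}} = \frac{16}{1154577}$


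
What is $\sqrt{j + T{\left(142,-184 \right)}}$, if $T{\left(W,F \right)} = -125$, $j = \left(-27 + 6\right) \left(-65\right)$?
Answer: $2 \sqrt{310} \approx 35.214$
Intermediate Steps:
$j = 1365$ ($j = \left(-21\right) \left(-65\right) = 1365$)
$\sqrt{j + T{\left(142,-184 \right)}} = \sqrt{1365 - 125} = \sqrt{1240} = 2 \sqrt{310}$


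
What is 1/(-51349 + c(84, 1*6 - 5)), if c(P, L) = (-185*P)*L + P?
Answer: -1/66805 ≈ -1.4969e-5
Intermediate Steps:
c(P, L) = P - 185*L*P (c(P, L) = -185*L*P + P = P - 185*L*P)
1/(-51349 + c(84, 1*6 - 5)) = 1/(-51349 + 84*(1 - 185*(1*6 - 5))) = 1/(-51349 + 84*(1 - 185*(6 - 5))) = 1/(-51349 + 84*(1 - 185*1)) = 1/(-51349 + 84*(1 - 185)) = 1/(-51349 + 84*(-184)) = 1/(-51349 - 15456) = 1/(-66805) = -1/66805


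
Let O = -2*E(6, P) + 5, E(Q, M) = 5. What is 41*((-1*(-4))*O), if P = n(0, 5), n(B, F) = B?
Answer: -820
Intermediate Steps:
P = 0
O = -5 (O = -2*5 + 5 = -10 + 5 = -5)
41*((-1*(-4))*O) = 41*(-1*(-4)*(-5)) = 41*(4*(-5)) = 41*(-20) = -820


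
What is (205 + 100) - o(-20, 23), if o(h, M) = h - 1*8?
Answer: 333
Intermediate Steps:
o(h, M) = -8 + h (o(h, M) = h - 8 = -8 + h)
(205 + 100) - o(-20, 23) = (205 + 100) - (-8 - 20) = 305 - 1*(-28) = 305 + 28 = 333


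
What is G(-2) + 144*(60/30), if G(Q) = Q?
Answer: 286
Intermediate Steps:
G(-2) + 144*(60/30) = -2 + 144*(60/30) = -2 + 144*(60*(1/30)) = -2 + 144*2 = -2 + 288 = 286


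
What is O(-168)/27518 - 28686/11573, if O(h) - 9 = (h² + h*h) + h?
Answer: -137948751/318465814 ≈ -0.43317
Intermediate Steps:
O(h) = 9 + h + 2*h² (O(h) = 9 + ((h² + h*h) + h) = 9 + ((h² + h²) + h) = 9 + (2*h² + h) = 9 + (h + 2*h²) = 9 + h + 2*h²)
O(-168)/27518 - 28686/11573 = (9 - 168 + 2*(-168)²)/27518 - 28686/11573 = (9 - 168 + 2*28224)*(1/27518) - 28686*1/11573 = (9 - 168 + 56448)*(1/27518) - 28686/11573 = 56289*(1/27518) - 28686/11573 = 56289/27518 - 28686/11573 = -137948751/318465814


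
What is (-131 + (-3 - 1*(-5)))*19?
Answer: -2451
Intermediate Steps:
(-131 + (-3 - 1*(-5)))*19 = (-131 + (-3 + 5))*19 = (-131 + 2)*19 = -129*19 = -2451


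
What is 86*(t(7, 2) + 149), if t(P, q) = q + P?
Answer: 13588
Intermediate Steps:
t(P, q) = P + q
86*(t(7, 2) + 149) = 86*((7 + 2) + 149) = 86*(9 + 149) = 86*158 = 13588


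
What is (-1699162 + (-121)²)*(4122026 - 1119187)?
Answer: -5058345355119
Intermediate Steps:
(-1699162 + (-121)²)*(4122026 - 1119187) = (-1699162 + 14641)*3002839 = -1684521*3002839 = -5058345355119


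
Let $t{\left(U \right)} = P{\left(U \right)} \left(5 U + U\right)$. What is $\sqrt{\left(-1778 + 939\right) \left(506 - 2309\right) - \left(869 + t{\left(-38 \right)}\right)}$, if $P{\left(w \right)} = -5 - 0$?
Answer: $2 \sqrt{377677} \approx 1229.1$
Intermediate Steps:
$P{\left(w \right)} = -5$ ($P{\left(w \right)} = -5 + 0 = -5$)
$t{\left(U \right)} = - 30 U$ ($t{\left(U \right)} = - 5 \left(5 U + U\right) = - 5 \cdot 6 U = - 30 U$)
$\sqrt{\left(-1778 + 939\right) \left(506 - 2309\right) - \left(869 + t{\left(-38 \right)}\right)} = \sqrt{\left(-1778 + 939\right) \left(506 - 2309\right) - \left(869 - -1140\right)} = \sqrt{\left(-839\right) \left(-1803\right) - 2009} = \sqrt{1512717 - 2009} = \sqrt{1510708} = 2 \sqrt{377677}$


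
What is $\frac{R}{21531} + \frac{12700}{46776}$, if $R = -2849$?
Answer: $\frac{11681573}{83927838} \approx 0.13919$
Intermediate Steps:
$\frac{R}{21531} + \frac{12700}{46776} = - \frac{2849}{21531} + \frac{12700}{46776} = \left(-2849\right) \frac{1}{21531} + 12700 \cdot \frac{1}{46776} = - \frac{2849}{21531} + \frac{3175}{11694} = \frac{11681573}{83927838}$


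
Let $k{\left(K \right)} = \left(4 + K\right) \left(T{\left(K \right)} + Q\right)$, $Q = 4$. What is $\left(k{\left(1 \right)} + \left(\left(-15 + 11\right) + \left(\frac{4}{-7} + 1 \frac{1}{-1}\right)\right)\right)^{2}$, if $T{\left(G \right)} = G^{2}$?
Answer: $\frac{18496}{49} \approx 377.47$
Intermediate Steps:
$k{\left(K \right)} = \left(4 + K\right) \left(4 + K^{2}\right)$ ($k{\left(K \right)} = \left(4 + K\right) \left(K^{2} + 4\right) = \left(4 + K\right) \left(4 + K^{2}\right)$)
$\left(k{\left(1 \right)} + \left(\left(-15 + 11\right) + \left(\frac{4}{-7} + 1 \frac{1}{-1}\right)\right)\right)^{2} = \left(\left(16 + 1^{3} + 4 \cdot 1 + 4 \cdot 1^{2}\right) + \left(\left(-15 + 11\right) + \left(\frac{4}{-7} + 1 \frac{1}{-1}\right)\right)\right)^{2} = \left(\left(16 + 1 + 4 + 4 \cdot 1\right) + \left(-4 + \left(4 \left(- \frac{1}{7}\right) + 1 \left(-1\right)\right)\right)\right)^{2} = \left(\left(16 + 1 + 4 + 4\right) - \frac{39}{7}\right)^{2} = \left(25 - \frac{39}{7}\right)^{2} = \left(\frac{136}{7}\right)^{2} = \frac{18496}{49}$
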